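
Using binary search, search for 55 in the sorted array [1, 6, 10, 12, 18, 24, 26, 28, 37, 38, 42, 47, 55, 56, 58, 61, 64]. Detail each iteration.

Binary search for 55 in [1, 6, 10, 12, 18, 24, 26, 28, 37, 38, 42, 47, 55, 56, 58, 61, 64]:

lo=0, hi=16, mid=8, arr[mid]=37 -> 37 < 55, search right half
lo=9, hi=16, mid=12, arr[mid]=55 -> Found target at index 12!

Binary search finds 55 at index 12 after 2 comparisons. The search repeatedly halves the search space by comparing with the middle element.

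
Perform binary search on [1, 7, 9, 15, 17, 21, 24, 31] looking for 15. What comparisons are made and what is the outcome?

Binary search for 15 in [1, 7, 9, 15, 17, 21, 24, 31]:

lo=0, hi=7, mid=3, arr[mid]=15 -> Found target at index 3!

Binary search finds 15 at index 3 after 1 comparisons. The search repeatedly halves the search space by comparing with the middle element.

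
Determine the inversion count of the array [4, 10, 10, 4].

Finding inversions in [4, 10, 10, 4]:

(1, 3): arr[1]=10 > arr[3]=4
(2, 3): arr[2]=10 > arr[3]=4

Total inversions: 2

The array has 2 inversion(s): (1,3), (2,3). Each pair (i,j) satisfies i < j and arr[i] > arr[j].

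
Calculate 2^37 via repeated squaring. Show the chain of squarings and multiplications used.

Computing 2^37 by squaring (build up from 2^1; each line after the first costs one multiplication):

2^1 = 2
2^2 = (2^1)^2 = 2^2 = 4
2^4 = (2^2)^2 = 4^2 = 16
2^8 = (2^4)^2 = 16^2 = 256
2^9 = 2 * 2^8 = 2 * 256 = 512
2^18 = (2^9)^2 = 512^2 = 262144
2^36 = (2^18)^2 = 262144^2 = 68719476736
2^37 = 2 * 2^36 = 2 * 68719476736 = 137438953472

Result: 137438953472
Multiplications needed: 7 (7 lines after 2^1)

2^37 = 137438953472. Using exponentiation by squaring, this requires 7 multiplications. The key idea: if the exponent is even, square the half-power; if odd, multiply by the base once.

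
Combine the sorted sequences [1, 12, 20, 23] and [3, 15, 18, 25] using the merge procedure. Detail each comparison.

Merging process:

Compare 1 vs 3: take 1 from left. Merged: [1]
Compare 12 vs 3: take 3 from right. Merged: [1, 3]
Compare 12 vs 15: take 12 from left. Merged: [1, 3, 12]
Compare 20 vs 15: take 15 from right. Merged: [1, 3, 12, 15]
Compare 20 vs 18: take 18 from right. Merged: [1, 3, 12, 15, 18]
Compare 20 vs 25: take 20 from left. Merged: [1, 3, 12, 15, 18, 20]
Compare 23 vs 25: take 23 from left. Merged: [1, 3, 12, 15, 18, 20, 23]
Append remaining from right: [25]. Merged: [1, 3, 12, 15, 18, 20, 23, 25]

Final merged array: [1, 3, 12, 15, 18, 20, 23, 25]
Total comparisons: 7

The merged array is [1, 3, 12, 15, 18, 20, 23, 25], requiring 7 comparisons. The merge step runs in O(n) time where n is the total number of elements.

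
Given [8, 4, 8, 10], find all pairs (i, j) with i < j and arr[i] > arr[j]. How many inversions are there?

Finding inversions in [8, 4, 8, 10]:

(0, 1): arr[0]=8 > arr[1]=4

Total inversions: 1

The array has 1 inversion(s): (0,1). Each pair (i,j) satisfies i < j and arr[i] > arr[j].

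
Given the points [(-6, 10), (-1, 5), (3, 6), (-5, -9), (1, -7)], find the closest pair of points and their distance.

Computing all pairwise distances among 5 points:

d((-6, 10), (-1, 5)) = 7.0711
d((-6, 10), (3, 6)) = 9.8489
d((-6, 10), (-5, -9)) = 19.0263
d((-6, 10), (1, -7)) = 18.3848
d((-1, 5), (3, 6)) = 4.1231 <-- minimum
d((-1, 5), (-5, -9)) = 14.5602
d((-1, 5), (1, -7)) = 12.1655
d((3, 6), (-5, -9)) = 17.0
d((3, 6), (1, -7)) = 13.1529
d((-5, -9), (1, -7)) = 6.3246

Closest pair: (-1, 5) and (3, 6) with distance 4.1231

The closest pair is (-1, 5) and (3, 6) with Euclidean distance 4.1231. For 5 points, brute-force pairwise comparison is shown above. For large n, the divide-and-conquer algorithm (sort by x, recurse on halves, check the dividing strip) achieves O(n log n).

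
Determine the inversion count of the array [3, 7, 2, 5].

Finding inversions in [3, 7, 2, 5]:

(0, 2): arr[0]=3 > arr[2]=2
(1, 2): arr[1]=7 > arr[2]=2
(1, 3): arr[1]=7 > arr[3]=5

Total inversions: 3

The array has 3 inversion(s): (0,2), (1,2), (1,3). Each pair (i,j) satisfies i < j and arr[i] > arr[j].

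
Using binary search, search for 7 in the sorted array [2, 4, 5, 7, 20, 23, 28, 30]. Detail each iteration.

Binary search for 7 in [2, 4, 5, 7, 20, 23, 28, 30]:

lo=0, hi=7, mid=3, arr[mid]=7 -> Found target at index 3!

Binary search finds 7 at index 3 after 1 comparisons. The search repeatedly halves the search space by comparing with the middle element.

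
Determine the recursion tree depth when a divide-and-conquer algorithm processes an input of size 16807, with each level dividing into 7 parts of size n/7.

For divide and conquer with division factor 7:

Problem sizes at each level:
Level 0: 16807
Level 1: 2401
Level 2: 343
Level 3: 49
Level 4: 7
Level 5: 1

The root is level 0 and the size-1 base case is level 5 (the tree spans levels 0 through 5, i.e. 6 levels counting the root), so the depth is the number of divisions: log_7(16807) = 5

The recursion tree depth is log_7(16807) = 5. At each level, the problem size is divided by 7, so it takes 5 divisions to reduce to a base case of size 1. The algorithm makes 7 recursive calls at each level.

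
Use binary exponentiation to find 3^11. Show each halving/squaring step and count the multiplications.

Computing 3^11 by squaring (build up from 3^1; each line after the first costs one multiplication):

3^1 = 3
3^2 = (3^1)^2 = 3^2 = 9
3^4 = (3^2)^2 = 9^2 = 81
3^5 = 3 * 3^4 = 3 * 81 = 243
3^10 = (3^5)^2 = 243^2 = 59049
3^11 = 3 * 3^10 = 3 * 59049 = 177147

Result: 177147
Multiplications needed: 5 (5 lines after 3^1)

3^11 = 177147. Using exponentiation by squaring, this requires 5 multiplications. The key idea: if the exponent is even, square the half-power; if odd, multiply by the base once.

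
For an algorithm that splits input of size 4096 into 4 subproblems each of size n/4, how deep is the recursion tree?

For divide and conquer with division factor 4:

Problem sizes at each level:
Level 0: 4096
Level 1: 1024
Level 2: 256
Level 3: 64
Level 4: 16
Level 5: 4
Level 6: 1

The root is level 0 and the size-1 base case is level 6 (the tree spans levels 0 through 6, i.e. 7 levels counting the root), so the depth is the number of divisions: log_4(4096) = 6

The recursion tree depth is log_4(4096) = 6. At each level, the problem size is divided by 4, so it takes 6 divisions to reduce to a base case of size 1. The algorithm makes 4 recursive calls at each level.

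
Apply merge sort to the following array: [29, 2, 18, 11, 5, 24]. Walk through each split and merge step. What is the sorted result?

Merge sort trace:

Split: [29, 2, 18, 11, 5, 24] -> [29, 2, 18] and [11, 5, 24]
  Split: [29, 2, 18] -> [29] and [2, 18]
    Split: [2, 18] -> [2] and [18]
    Merge: [2] + [18] -> [2, 18]
  Merge: [29] + [2, 18] -> [2, 18, 29]
  Split: [11, 5, 24] -> [11] and [5, 24]
    Split: [5, 24] -> [5] and [24]
    Merge: [5] + [24] -> [5, 24]
  Merge: [11] + [5, 24] -> [5, 11, 24]
Merge: [2, 18, 29] + [5, 11, 24] -> [2, 5, 11, 18, 24, 29]

Final sorted array: [2, 5, 11, 18, 24, 29]

The merge sort proceeds by recursively splitting the array and merging sorted halves.
After all merges, the sorted array is [2, 5, 11, 18, 24, 29].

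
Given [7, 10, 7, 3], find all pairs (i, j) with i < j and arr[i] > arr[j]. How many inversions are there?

Finding inversions in [7, 10, 7, 3]:

(0, 3): arr[0]=7 > arr[3]=3
(1, 2): arr[1]=10 > arr[2]=7
(1, 3): arr[1]=10 > arr[3]=3
(2, 3): arr[2]=7 > arr[3]=3

Total inversions: 4

The array has 4 inversion(s): (0,3), (1,2), (1,3), (2,3). Each pair (i,j) satisfies i < j and arr[i] > arr[j].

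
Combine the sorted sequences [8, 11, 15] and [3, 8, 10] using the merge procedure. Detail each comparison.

Merging process:

Compare 8 vs 3: take 3 from right. Merged: [3]
Compare 8 vs 8: take 8 from left. Merged: [3, 8]
Compare 11 vs 8: take 8 from right. Merged: [3, 8, 8]
Compare 11 vs 10: take 10 from right. Merged: [3, 8, 8, 10]
Append remaining from left: [11, 15]. Merged: [3, 8, 8, 10, 11, 15]

Final merged array: [3, 8, 8, 10, 11, 15]
Total comparisons: 4

The merged array is [3, 8, 8, 10, 11, 15], requiring 4 comparisons. The merge step runs in O(n) time where n is the total number of elements.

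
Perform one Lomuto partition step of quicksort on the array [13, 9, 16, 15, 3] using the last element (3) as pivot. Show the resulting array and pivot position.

Lomuto partition with pivot = 3:

Initial array: [13, 9, 16, 15, 3]

arr[0]=13 > 3: no swap
arr[1]=9 > 3: no swap
arr[2]=16 > 3: no swap
arr[3]=15 > 3: no swap

Place pivot at position 0: [3, 9, 16, 15, 13]
Pivot position: 0

After partitioning with pivot 3, the array becomes [3, 9, 16, 15, 13]. The pivot is placed at index 0. All elements to the left of the pivot are <= 3, and all elements to the right are > 3.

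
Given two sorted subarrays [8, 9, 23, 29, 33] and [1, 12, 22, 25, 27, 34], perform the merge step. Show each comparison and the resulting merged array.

Merging process:

Compare 8 vs 1: take 1 from right. Merged: [1]
Compare 8 vs 12: take 8 from left. Merged: [1, 8]
Compare 9 vs 12: take 9 from left. Merged: [1, 8, 9]
Compare 23 vs 12: take 12 from right. Merged: [1, 8, 9, 12]
Compare 23 vs 22: take 22 from right. Merged: [1, 8, 9, 12, 22]
Compare 23 vs 25: take 23 from left. Merged: [1, 8, 9, 12, 22, 23]
Compare 29 vs 25: take 25 from right. Merged: [1, 8, 9, 12, 22, 23, 25]
Compare 29 vs 27: take 27 from right. Merged: [1, 8, 9, 12, 22, 23, 25, 27]
Compare 29 vs 34: take 29 from left. Merged: [1, 8, 9, 12, 22, 23, 25, 27, 29]
Compare 33 vs 34: take 33 from left. Merged: [1, 8, 9, 12, 22, 23, 25, 27, 29, 33]
Append remaining from right: [34]. Merged: [1, 8, 9, 12, 22, 23, 25, 27, 29, 33, 34]

Final merged array: [1, 8, 9, 12, 22, 23, 25, 27, 29, 33, 34]
Total comparisons: 10

The merged array is [1, 8, 9, 12, 22, 23, 25, 27, 29, 33, 34], requiring 10 comparisons. The merge step runs in O(n) time where n is the total number of elements.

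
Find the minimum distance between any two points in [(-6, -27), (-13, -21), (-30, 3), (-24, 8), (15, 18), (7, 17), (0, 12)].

Computing all pairwise distances among 7 points:

d((-6, -27), (-13, -21)) = 9.2195
d((-6, -27), (-30, 3)) = 38.4187
d((-6, -27), (-24, 8)) = 39.3573
d((-6, -27), (15, 18)) = 49.6588
d((-6, -27), (7, 17)) = 45.8803
d((-6, -27), (0, 12)) = 39.4588
d((-13, -21), (-30, 3)) = 29.4109
d((-13, -21), (-24, 8)) = 31.0161
d((-13, -21), (15, 18)) = 48.0104
d((-13, -21), (7, 17)) = 42.9418
d((-13, -21), (0, 12)) = 35.4683
d((-30, 3), (-24, 8)) = 7.8102 <-- minimum
d((-30, 3), (15, 18)) = 47.4342
d((-30, 3), (7, 17)) = 39.5601
d((-30, 3), (0, 12)) = 31.3209
d((-24, 8), (15, 18)) = 40.2616
d((-24, 8), (7, 17)) = 32.28
d((-24, 8), (0, 12)) = 24.3311
d((15, 18), (7, 17)) = 8.0623
d((15, 18), (0, 12)) = 16.1555
d((7, 17), (0, 12)) = 8.6023

Closest pair: (-30, 3) and (-24, 8) with distance 7.8102

The closest pair is (-30, 3) and (-24, 8) with Euclidean distance 7.8102. For 7 points, brute-force pairwise comparison is shown above. For large n, the divide-and-conquer algorithm (sort by x, recurse on halves, check the dividing strip) achieves O(n log n).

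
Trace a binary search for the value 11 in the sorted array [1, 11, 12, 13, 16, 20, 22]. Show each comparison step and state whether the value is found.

Binary search for 11 in [1, 11, 12, 13, 16, 20, 22]:

lo=0, hi=6, mid=3, arr[mid]=13 -> 13 > 11, search left half
lo=0, hi=2, mid=1, arr[mid]=11 -> Found target at index 1!

Binary search finds 11 at index 1 after 2 comparisons. The search repeatedly halves the search space by comparing with the middle element.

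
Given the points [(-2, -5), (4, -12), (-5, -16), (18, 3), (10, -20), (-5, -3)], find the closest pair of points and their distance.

Computing all pairwise distances among 6 points:

d((-2, -5), (4, -12)) = 9.2195
d((-2, -5), (-5, -16)) = 11.4018
d((-2, -5), (18, 3)) = 21.5407
d((-2, -5), (10, -20)) = 19.2094
d((-2, -5), (-5, -3)) = 3.6056 <-- minimum
d((4, -12), (-5, -16)) = 9.8489
d((4, -12), (18, 3)) = 20.5183
d((4, -12), (10, -20)) = 10.0
d((4, -12), (-5, -3)) = 12.7279
d((-5, -16), (18, 3)) = 29.8329
d((-5, -16), (10, -20)) = 15.5242
d((-5, -16), (-5, -3)) = 13.0
d((18, 3), (10, -20)) = 24.3516
d((18, 3), (-5, -3)) = 23.7697
d((10, -20), (-5, -3)) = 22.6716

Closest pair: (-2, -5) and (-5, -3) with distance 3.6056

The closest pair is (-2, -5) and (-5, -3) with Euclidean distance 3.6056. For 6 points, brute-force pairwise comparison is shown above. For large n, the divide-and-conquer algorithm (sort by x, recurse on halves, check the dividing strip) achieves O(n log n).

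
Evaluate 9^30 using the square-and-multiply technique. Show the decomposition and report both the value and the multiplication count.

Computing 9^30 by squaring (build up from 9^1; each line after the first costs one multiplication):

9^1 = 9
9^2 = (9^1)^2 = 9^2 = 81
9^3 = 9 * 9^2 = 9 * 81 = 729
9^6 = (9^3)^2 = 729^2 = 531441
9^7 = 9 * 9^6 = 9 * 531441 = 4782969
9^14 = (9^7)^2 = 4782969^2 = 22876792454961
9^15 = 9 * 9^14 = 9 * 22876792454961 = 205891132094649
9^30 = (9^15)^2 = 205891132094649^2 = 42391158275216203514294433201

Result: 42391158275216203514294433201
Multiplications needed: 7 (7 lines after 9^1)

9^30 = 42391158275216203514294433201. Using exponentiation by squaring, this requires 7 multiplications. The key idea: if the exponent is even, square the half-power; if odd, multiply by the base once.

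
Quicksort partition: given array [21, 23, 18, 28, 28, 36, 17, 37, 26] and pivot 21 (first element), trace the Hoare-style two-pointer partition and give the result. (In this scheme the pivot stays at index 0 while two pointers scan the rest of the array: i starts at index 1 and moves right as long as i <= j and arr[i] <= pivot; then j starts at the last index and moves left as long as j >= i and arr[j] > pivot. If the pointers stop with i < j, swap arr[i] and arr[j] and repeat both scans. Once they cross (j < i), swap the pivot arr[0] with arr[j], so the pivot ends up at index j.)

Hoare-style two-pointer partition with pivot = 21:

Initial array: [21, 23, 18, 28, 28, 36, 17, 37, 26]

Pointers start at i = 1, j = 8.
i stops at index 1 (arr[1]=23 > 21), j stops at index 6 (arr[6]=17 <= 21): swap arr[1] and arr[6], array becomes [21, 17, 18, 28, 28, 36, 23, 37, 26]
i ends at 3, j ends at 2: the pointers have crossed (j < i), so scanning stops.

Swap pivot arr[0] with arr[2] to place pivot at position 2: [18, 17, 21, 28, 28, 36, 23, 37, 26]
Pivot position: 2

After partitioning with pivot 21, the array becomes [18, 17, 21, 28, 28, 36, 23, 37, 26]. The pivot is placed at index 2. All elements to the left of the pivot are <= 21, and all elements to the right are > 21.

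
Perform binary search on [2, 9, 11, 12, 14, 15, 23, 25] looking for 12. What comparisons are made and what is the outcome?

Binary search for 12 in [2, 9, 11, 12, 14, 15, 23, 25]:

lo=0, hi=7, mid=3, arr[mid]=12 -> Found target at index 3!

Binary search finds 12 at index 3 after 1 comparisons. The search repeatedly halves the search space by comparing with the middle element.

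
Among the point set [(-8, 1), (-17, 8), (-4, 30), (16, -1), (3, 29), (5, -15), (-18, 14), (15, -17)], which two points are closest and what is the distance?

Computing all pairwise distances among 8 points:

d((-8, 1), (-17, 8)) = 11.4018
d((-8, 1), (-4, 30)) = 29.2746
d((-8, 1), (16, -1)) = 24.0832
d((-8, 1), (3, 29)) = 30.0832
d((-8, 1), (5, -15)) = 20.6155
d((-8, 1), (-18, 14)) = 16.4012
d((-8, 1), (15, -17)) = 29.2062
d((-17, 8), (-4, 30)) = 25.5539
d((-17, 8), (16, -1)) = 34.2053
d((-17, 8), (3, 29)) = 29.0
d((-17, 8), (5, -15)) = 31.8277
d((-17, 8), (-18, 14)) = 6.0828 <-- minimum
d((-17, 8), (15, -17)) = 40.6079
d((-4, 30), (16, -1)) = 36.8917
d((-4, 30), (3, 29)) = 7.0711
d((-4, 30), (5, -15)) = 45.8912
d((-4, 30), (-18, 14)) = 21.2603
d((-4, 30), (15, -17)) = 50.6952
d((16, -1), (3, 29)) = 32.6956
d((16, -1), (5, -15)) = 17.8045
d((16, -1), (-18, 14)) = 37.1618
d((16, -1), (15, -17)) = 16.0312
d((3, 29), (5, -15)) = 44.0454
d((3, 29), (-18, 14)) = 25.807
d((3, 29), (15, -17)) = 47.5395
d((5, -15), (-18, 14)) = 37.0135
d((5, -15), (15, -17)) = 10.198
d((-18, 14), (15, -17)) = 45.2769

Closest pair: (-17, 8) and (-18, 14) with distance 6.0828

The closest pair is (-17, 8) and (-18, 14) with Euclidean distance 6.0828. For 8 points, brute-force pairwise comparison is shown above. For large n, the divide-and-conquer algorithm (sort by x, recurse on halves, check the dividing strip) achieves O(n log n).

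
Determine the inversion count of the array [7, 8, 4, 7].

Finding inversions in [7, 8, 4, 7]:

(0, 2): arr[0]=7 > arr[2]=4
(1, 2): arr[1]=8 > arr[2]=4
(1, 3): arr[1]=8 > arr[3]=7

Total inversions: 3

The array has 3 inversion(s): (0,2), (1,2), (1,3). Each pair (i,j) satisfies i < j and arr[i] > arr[j].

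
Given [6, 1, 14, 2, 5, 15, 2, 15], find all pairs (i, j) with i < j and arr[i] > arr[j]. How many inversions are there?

Finding inversions in [6, 1, 14, 2, 5, 15, 2, 15]:

(0, 1): arr[0]=6 > arr[1]=1
(0, 3): arr[0]=6 > arr[3]=2
(0, 4): arr[0]=6 > arr[4]=5
(0, 6): arr[0]=6 > arr[6]=2
(2, 3): arr[2]=14 > arr[3]=2
(2, 4): arr[2]=14 > arr[4]=5
(2, 6): arr[2]=14 > arr[6]=2
(4, 6): arr[4]=5 > arr[6]=2
(5, 6): arr[5]=15 > arr[6]=2

Total inversions: 9

The array has 9 inversion(s): (0,1), (0,3), (0,4), (0,6), (2,3), (2,4), (2,6), (4,6), (5,6). Each pair (i,j) satisfies i < j and arr[i] > arr[j].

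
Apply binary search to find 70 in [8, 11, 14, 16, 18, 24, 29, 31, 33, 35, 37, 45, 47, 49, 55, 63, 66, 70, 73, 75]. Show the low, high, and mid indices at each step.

Binary search for 70 in [8, 11, 14, 16, 18, 24, 29, 31, 33, 35, 37, 45, 47, 49, 55, 63, 66, 70, 73, 75]:

lo=0, hi=19, mid=9, arr[mid]=35 -> 35 < 70, search right half
lo=10, hi=19, mid=14, arr[mid]=55 -> 55 < 70, search right half
lo=15, hi=19, mid=17, arr[mid]=70 -> Found target at index 17!

Binary search finds 70 at index 17 after 3 comparisons. The search repeatedly halves the search space by comparing with the middle element.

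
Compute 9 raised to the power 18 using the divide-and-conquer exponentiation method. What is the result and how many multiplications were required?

Computing 9^18 by squaring (build up from 9^1; each line after the first costs one multiplication):

9^1 = 9
9^2 = (9^1)^2 = 9^2 = 81
9^4 = (9^2)^2 = 81^2 = 6561
9^8 = (9^4)^2 = 6561^2 = 43046721
9^9 = 9 * 9^8 = 9 * 43046721 = 387420489
9^18 = (9^9)^2 = 387420489^2 = 150094635296999121

Result: 150094635296999121
Multiplications needed: 5 (5 lines after 9^1)

9^18 = 150094635296999121. Using exponentiation by squaring, this requires 5 multiplications. The key idea: if the exponent is even, square the half-power; if odd, multiply by the base once.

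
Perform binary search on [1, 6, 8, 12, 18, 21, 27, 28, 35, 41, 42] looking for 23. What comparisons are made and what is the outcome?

Binary search for 23 in [1, 6, 8, 12, 18, 21, 27, 28, 35, 41, 42]:

lo=0, hi=10, mid=5, arr[mid]=21 -> 21 < 23, search right half
lo=6, hi=10, mid=8, arr[mid]=35 -> 35 > 23, search left half
lo=6, hi=7, mid=6, arr[mid]=27 -> 27 > 23, search left half
lo=6 > hi=5, target 23 not found

Binary search determines that 23 is not in the array after 3 comparisons. The search space was exhausted without finding the target.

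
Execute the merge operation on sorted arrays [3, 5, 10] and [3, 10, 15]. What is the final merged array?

Merging process:

Compare 3 vs 3: take 3 from left. Merged: [3]
Compare 5 vs 3: take 3 from right. Merged: [3, 3]
Compare 5 vs 10: take 5 from left. Merged: [3, 3, 5]
Compare 10 vs 10: take 10 from left. Merged: [3, 3, 5, 10]
Append remaining from right: [10, 15]. Merged: [3, 3, 5, 10, 10, 15]

Final merged array: [3, 3, 5, 10, 10, 15]
Total comparisons: 4

The merged array is [3, 3, 5, 10, 10, 15], requiring 4 comparisons. The merge step runs in O(n) time where n is the total number of elements.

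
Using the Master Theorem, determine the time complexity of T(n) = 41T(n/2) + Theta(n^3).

Master Theorem for T(n) = 41T(n/2) + O(n^3):

a = 41, b = 2, c = 3
log_b(a) = log_2(41) = 5.3576

Case 1: c = 3 < log_2(41) = 5.3576
T(n) = O(n^(log_2 41))

For T(n) = 41T(n/2) + O(n^3): log_2(41) = 5.3576. This is Case 1 of the Master Theorem (c < log_b(a), work dominated by leaves), giving O(n^(log_2 41)).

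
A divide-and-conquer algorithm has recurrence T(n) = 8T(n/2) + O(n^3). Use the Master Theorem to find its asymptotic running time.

Master Theorem for T(n) = 8T(n/2) + O(n^3):

a = 8, b = 2, c = 3
log_b(a) = log_2(8) = 3.0000

Case 2: c = 3 = log_2(8) = 3.0000
T(n) = O(n^3 log n) = O(n^3 log n)

For T(n) = 8T(n/2) + O(n^3): log_2(8) = 3.0000. This is Case 2 of the Master Theorem (c = log_b(a), equal work at all levels), giving O(n^3 log n).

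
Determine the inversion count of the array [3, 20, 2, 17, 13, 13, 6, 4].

Finding inversions in [3, 20, 2, 17, 13, 13, 6, 4]:

(0, 2): arr[0]=3 > arr[2]=2
(1, 2): arr[1]=20 > arr[2]=2
(1, 3): arr[1]=20 > arr[3]=17
(1, 4): arr[1]=20 > arr[4]=13
(1, 5): arr[1]=20 > arr[5]=13
(1, 6): arr[1]=20 > arr[6]=6
(1, 7): arr[1]=20 > arr[7]=4
(3, 4): arr[3]=17 > arr[4]=13
(3, 5): arr[3]=17 > arr[5]=13
(3, 6): arr[3]=17 > arr[6]=6
(3, 7): arr[3]=17 > arr[7]=4
(4, 6): arr[4]=13 > arr[6]=6
(4, 7): arr[4]=13 > arr[7]=4
(5, 6): arr[5]=13 > arr[6]=6
(5, 7): arr[5]=13 > arr[7]=4
(6, 7): arr[6]=6 > arr[7]=4

Total inversions: 16

The array has 16 inversion(s): (0,2), (1,2), (1,3), (1,4), (1,5), (1,6), (1,7), (3,4), (3,5), (3,6), (3,7), (4,6), (4,7), (5,6), (5,7), (6,7). Each pair (i,j) satisfies i < j and arr[i] > arr[j].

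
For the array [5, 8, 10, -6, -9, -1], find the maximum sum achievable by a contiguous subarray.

Using Kadane's algorithm on [5, 8, 10, -6, -9, -1]:

Scanning through the array:
Position 1 (value 8): max_ending_here = 13, max_so_far = 13
Position 2 (value 10): max_ending_here = 23, max_so_far = 23
Position 3 (value -6): max_ending_here = 17, max_so_far = 23
Position 4 (value -9): max_ending_here = 8, max_so_far = 23
Position 5 (value -1): max_ending_here = 7, max_so_far = 23

Maximum subarray: [5, 8, 10]
Maximum sum: 23

The maximum subarray is [5, 8, 10] with sum 23. This subarray runs from index 0 to index 2.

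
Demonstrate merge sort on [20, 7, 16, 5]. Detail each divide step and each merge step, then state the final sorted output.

Merge sort trace:

Split: [20, 7, 16, 5] -> [20, 7] and [16, 5]
  Split: [20, 7] -> [20] and [7]
  Merge: [20] + [7] -> [7, 20]
  Split: [16, 5] -> [16] and [5]
  Merge: [16] + [5] -> [5, 16]
Merge: [7, 20] + [5, 16] -> [5, 7, 16, 20]

Final sorted array: [5, 7, 16, 20]

The merge sort proceeds by recursively splitting the array and merging sorted halves.
After all merges, the sorted array is [5, 7, 16, 20].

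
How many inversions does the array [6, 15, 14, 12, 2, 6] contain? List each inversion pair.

Finding inversions in [6, 15, 14, 12, 2, 6]:

(0, 4): arr[0]=6 > arr[4]=2
(1, 2): arr[1]=15 > arr[2]=14
(1, 3): arr[1]=15 > arr[3]=12
(1, 4): arr[1]=15 > arr[4]=2
(1, 5): arr[1]=15 > arr[5]=6
(2, 3): arr[2]=14 > arr[3]=12
(2, 4): arr[2]=14 > arr[4]=2
(2, 5): arr[2]=14 > arr[5]=6
(3, 4): arr[3]=12 > arr[4]=2
(3, 5): arr[3]=12 > arr[5]=6

Total inversions: 10

The array has 10 inversion(s): (0,4), (1,2), (1,3), (1,4), (1,5), (2,3), (2,4), (2,5), (3,4), (3,5). Each pair (i,j) satisfies i < j and arr[i] > arr[j].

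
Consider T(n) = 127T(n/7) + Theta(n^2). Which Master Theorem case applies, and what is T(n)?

Master Theorem for T(n) = 127T(n/7) + O(n^2):

a = 127, b = 7, c = 2
log_b(a) = log_7(127) = 2.4894

Case 1: c = 2 < log_7(127) = 2.4894
T(n) = O(n^(log_7 127))

For T(n) = 127T(n/7) + O(n^2): log_7(127) = 2.4894. This is Case 1 of the Master Theorem (c < log_b(a), work dominated by leaves), giving O(n^(log_7 127)).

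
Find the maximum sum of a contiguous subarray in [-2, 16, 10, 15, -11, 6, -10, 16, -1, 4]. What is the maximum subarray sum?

Using Kadane's algorithm on [-2, 16, 10, 15, -11, 6, -10, 16, -1, 4]:

Scanning through the array:
Position 1 (value 16): max_ending_here = 16, max_so_far = 16
Position 2 (value 10): max_ending_here = 26, max_so_far = 26
Position 3 (value 15): max_ending_here = 41, max_so_far = 41
Position 4 (value -11): max_ending_here = 30, max_so_far = 41
Position 5 (value 6): max_ending_here = 36, max_so_far = 41
Position 6 (value -10): max_ending_here = 26, max_so_far = 41
Position 7 (value 16): max_ending_here = 42, max_so_far = 42
Position 8 (value -1): max_ending_here = 41, max_so_far = 42
Position 9 (value 4): max_ending_here = 45, max_so_far = 45

Maximum subarray: [16, 10, 15, -11, 6, -10, 16, -1, 4]
Maximum sum: 45

The maximum subarray is [16, 10, 15, -11, 6, -10, 16, -1, 4] with sum 45. This subarray runs from index 1 to index 9.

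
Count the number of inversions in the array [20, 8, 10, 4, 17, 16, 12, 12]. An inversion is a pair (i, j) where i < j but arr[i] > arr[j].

Finding inversions in [20, 8, 10, 4, 17, 16, 12, 12]:

(0, 1): arr[0]=20 > arr[1]=8
(0, 2): arr[0]=20 > arr[2]=10
(0, 3): arr[0]=20 > arr[3]=4
(0, 4): arr[0]=20 > arr[4]=17
(0, 5): arr[0]=20 > arr[5]=16
(0, 6): arr[0]=20 > arr[6]=12
(0, 7): arr[0]=20 > arr[7]=12
(1, 3): arr[1]=8 > arr[3]=4
(2, 3): arr[2]=10 > arr[3]=4
(4, 5): arr[4]=17 > arr[5]=16
(4, 6): arr[4]=17 > arr[6]=12
(4, 7): arr[4]=17 > arr[7]=12
(5, 6): arr[5]=16 > arr[6]=12
(5, 7): arr[5]=16 > arr[7]=12

Total inversions: 14

The array has 14 inversion(s): (0,1), (0,2), (0,3), (0,4), (0,5), (0,6), (0,7), (1,3), (2,3), (4,5), (4,6), (4,7), (5,6), (5,7). Each pair (i,j) satisfies i < j and arr[i] > arr[j].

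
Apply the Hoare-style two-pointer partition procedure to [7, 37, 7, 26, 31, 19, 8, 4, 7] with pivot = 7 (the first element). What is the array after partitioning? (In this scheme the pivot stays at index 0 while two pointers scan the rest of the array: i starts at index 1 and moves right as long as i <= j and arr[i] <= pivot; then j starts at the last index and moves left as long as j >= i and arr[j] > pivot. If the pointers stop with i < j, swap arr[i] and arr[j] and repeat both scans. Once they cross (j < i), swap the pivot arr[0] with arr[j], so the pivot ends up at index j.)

Hoare-style two-pointer partition with pivot = 7:

Initial array: [7, 37, 7, 26, 31, 19, 8, 4, 7]

Pointers start at i = 1, j = 8.
i stops at index 1 (arr[1]=37 > 7), j stops at index 8 (arr[8]=7 <= 7): swap arr[1] and arr[8], array becomes [7, 7, 7, 26, 31, 19, 8, 4, 37]
i stops at index 3 (arr[3]=26 > 7), j stops at index 7 (arr[7]=4 <= 7): swap arr[3] and arr[7], array becomes [7, 7, 7, 4, 31, 19, 8, 26, 37]
i ends at 4, j ends at 3: the pointers have crossed (j < i), so scanning stops.

Swap pivot arr[0] with arr[3] to place pivot at position 3: [4, 7, 7, 7, 31, 19, 8, 26, 37]
Pivot position: 3

After partitioning with pivot 7, the array becomes [4, 7, 7, 7, 31, 19, 8, 26, 37]. The pivot is placed at index 3. All elements to the left of the pivot are <= 7, and all elements to the right are > 7.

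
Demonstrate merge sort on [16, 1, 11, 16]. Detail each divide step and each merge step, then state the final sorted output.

Merge sort trace:

Split: [16, 1, 11, 16] -> [16, 1] and [11, 16]
  Split: [16, 1] -> [16] and [1]
  Merge: [16] + [1] -> [1, 16]
  Split: [11, 16] -> [11] and [16]
  Merge: [11] + [16] -> [11, 16]
Merge: [1, 16] + [11, 16] -> [1, 11, 16, 16]

Final sorted array: [1, 11, 16, 16]

The merge sort proceeds by recursively splitting the array and merging sorted halves.
After all merges, the sorted array is [1, 11, 16, 16].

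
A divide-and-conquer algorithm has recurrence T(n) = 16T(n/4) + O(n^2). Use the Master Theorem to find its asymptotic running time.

Master Theorem for T(n) = 16T(n/4) + O(n^2):

a = 16, b = 4, c = 2
log_b(a) = log_4(16) = 2.0000

Case 2: c = 2 = log_4(16) = 2.0000
T(n) = O(n^2 log n) = O(n^2 log n)

For T(n) = 16T(n/4) + O(n^2): log_4(16) = 2.0000. This is Case 2 of the Master Theorem (c = log_b(a), equal work at all levels), giving O(n^2 log n).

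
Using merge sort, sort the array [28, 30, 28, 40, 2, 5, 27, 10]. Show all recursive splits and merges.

Merge sort trace:

Split: [28, 30, 28, 40, 2, 5, 27, 10] -> [28, 30, 28, 40] and [2, 5, 27, 10]
  Split: [28, 30, 28, 40] -> [28, 30] and [28, 40]
    Split: [28, 30] -> [28] and [30]
    Merge: [28] + [30] -> [28, 30]
    Split: [28, 40] -> [28] and [40]
    Merge: [28] + [40] -> [28, 40]
  Merge: [28, 30] + [28, 40] -> [28, 28, 30, 40]
  Split: [2, 5, 27, 10] -> [2, 5] and [27, 10]
    Split: [2, 5] -> [2] and [5]
    Merge: [2] + [5] -> [2, 5]
    Split: [27, 10] -> [27] and [10]
    Merge: [27] + [10] -> [10, 27]
  Merge: [2, 5] + [10, 27] -> [2, 5, 10, 27]
Merge: [28, 28, 30, 40] + [2, 5, 10, 27] -> [2, 5, 10, 27, 28, 28, 30, 40]

Final sorted array: [2, 5, 10, 27, 28, 28, 30, 40]

The merge sort proceeds by recursively splitting the array and merging sorted halves.
After all merges, the sorted array is [2, 5, 10, 27, 28, 28, 30, 40].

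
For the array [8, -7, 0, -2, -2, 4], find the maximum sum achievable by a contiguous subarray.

Using Kadane's algorithm on [8, -7, 0, -2, -2, 4]:

Scanning through the array:
Position 1 (value -7): max_ending_here = 1, max_so_far = 8
Position 2 (value 0): max_ending_here = 1, max_so_far = 8
Position 3 (value -2): max_ending_here = -1, max_so_far = 8
Position 4 (value -2): max_ending_here = -2, max_so_far = 8
Position 5 (value 4): max_ending_here = 4, max_so_far = 8

Maximum subarray: [8]
Maximum sum: 8

The maximum subarray is [8] with sum 8. This subarray runs from index 0 to index 0.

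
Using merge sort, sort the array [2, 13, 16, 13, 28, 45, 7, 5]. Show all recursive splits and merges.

Merge sort trace:

Split: [2, 13, 16, 13, 28, 45, 7, 5] -> [2, 13, 16, 13] and [28, 45, 7, 5]
  Split: [2, 13, 16, 13] -> [2, 13] and [16, 13]
    Split: [2, 13] -> [2] and [13]
    Merge: [2] + [13] -> [2, 13]
    Split: [16, 13] -> [16] and [13]
    Merge: [16] + [13] -> [13, 16]
  Merge: [2, 13] + [13, 16] -> [2, 13, 13, 16]
  Split: [28, 45, 7, 5] -> [28, 45] and [7, 5]
    Split: [28, 45] -> [28] and [45]
    Merge: [28] + [45] -> [28, 45]
    Split: [7, 5] -> [7] and [5]
    Merge: [7] + [5] -> [5, 7]
  Merge: [28, 45] + [5, 7] -> [5, 7, 28, 45]
Merge: [2, 13, 13, 16] + [5, 7, 28, 45] -> [2, 5, 7, 13, 13, 16, 28, 45]

Final sorted array: [2, 5, 7, 13, 13, 16, 28, 45]

The merge sort proceeds by recursively splitting the array and merging sorted halves.
After all merges, the sorted array is [2, 5, 7, 13, 13, 16, 28, 45].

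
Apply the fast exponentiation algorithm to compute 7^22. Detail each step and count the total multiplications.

Computing 7^22 by squaring (build up from 7^1; each line after the first costs one multiplication):

7^1 = 7
7^2 = (7^1)^2 = 7^2 = 49
7^4 = (7^2)^2 = 49^2 = 2401
7^5 = 7 * 7^4 = 7 * 2401 = 16807
7^10 = (7^5)^2 = 16807^2 = 282475249
7^11 = 7 * 7^10 = 7 * 282475249 = 1977326743
7^22 = (7^11)^2 = 1977326743^2 = 3909821048582988049

Result: 3909821048582988049
Multiplications needed: 6 (6 lines after 7^1)

7^22 = 3909821048582988049. Using exponentiation by squaring, this requires 6 multiplications. The key idea: if the exponent is even, square the half-power; if odd, multiply by the base once.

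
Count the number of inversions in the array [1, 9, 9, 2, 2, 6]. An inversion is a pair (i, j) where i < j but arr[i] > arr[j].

Finding inversions in [1, 9, 9, 2, 2, 6]:

(1, 3): arr[1]=9 > arr[3]=2
(1, 4): arr[1]=9 > arr[4]=2
(1, 5): arr[1]=9 > arr[5]=6
(2, 3): arr[2]=9 > arr[3]=2
(2, 4): arr[2]=9 > arr[4]=2
(2, 5): arr[2]=9 > arr[5]=6

Total inversions: 6

The array has 6 inversion(s): (1,3), (1,4), (1,5), (2,3), (2,4), (2,5). Each pair (i,j) satisfies i < j and arr[i] > arr[j].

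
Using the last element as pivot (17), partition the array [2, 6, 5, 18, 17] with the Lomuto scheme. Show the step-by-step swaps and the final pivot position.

Lomuto partition with pivot = 17:

Initial array: [2, 6, 5, 18, 17]

arr[0]=2 <= 17: swap with position 0, array becomes [2, 6, 5, 18, 17]
arr[1]=6 <= 17: swap with position 1, array becomes [2, 6, 5, 18, 17]
arr[2]=5 <= 17: swap with position 2, array becomes [2, 6, 5, 18, 17]
arr[3]=18 > 17: no swap

Place pivot at position 3: [2, 6, 5, 17, 18]
Pivot position: 3

After partitioning with pivot 17, the array becomes [2, 6, 5, 17, 18]. The pivot is placed at index 3. All elements to the left of the pivot are <= 17, and all elements to the right are > 17.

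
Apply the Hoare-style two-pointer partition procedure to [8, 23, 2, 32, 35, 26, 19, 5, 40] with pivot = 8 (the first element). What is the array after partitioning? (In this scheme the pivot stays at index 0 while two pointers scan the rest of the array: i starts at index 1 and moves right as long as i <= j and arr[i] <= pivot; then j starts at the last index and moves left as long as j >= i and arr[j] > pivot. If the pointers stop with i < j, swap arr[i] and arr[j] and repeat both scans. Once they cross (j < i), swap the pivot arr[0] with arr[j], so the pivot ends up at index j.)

Hoare-style two-pointer partition with pivot = 8:

Initial array: [8, 23, 2, 32, 35, 26, 19, 5, 40]

Pointers start at i = 1, j = 8.
i stops at index 1 (arr[1]=23 > 8), j stops at index 7 (arr[7]=5 <= 8): swap arr[1] and arr[7], array becomes [8, 5, 2, 32, 35, 26, 19, 23, 40]
i ends at 3, j ends at 2: the pointers have crossed (j < i), so scanning stops.

Swap pivot arr[0] with arr[2] to place pivot at position 2: [2, 5, 8, 32, 35, 26, 19, 23, 40]
Pivot position: 2

After partitioning with pivot 8, the array becomes [2, 5, 8, 32, 35, 26, 19, 23, 40]. The pivot is placed at index 2. All elements to the left of the pivot are <= 8, and all elements to the right are > 8.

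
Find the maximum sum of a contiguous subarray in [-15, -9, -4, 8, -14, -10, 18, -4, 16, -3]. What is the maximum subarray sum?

Using Kadane's algorithm on [-15, -9, -4, 8, -14, -10, 18, -4, 16, -3]:

Scanning through the array:
Position 1 (value -9): max_ending_here = -9, max_so_far = -9
Position 2 (value -4): max_ending_here = -4, max_so_far = -4
Position 3 (value 8): max_ending_here = 8, max_so_far = 8
Position 4 (value -14): max_ending_here = -6, max_so_far = 8
Position 5 (value -10): max_ending_here = -10, max_so_far = 8
Position 6 (value 18): max_ending_here = 18, max_so_far = 18
Position 7 (value -4): max_ending_here = 14, max_so_far = 18
Position 8 (value 16): max_ending_here = 30, max_so_far = 30
Position 9 (value -3): max_ending_here = 27, max_so_far = 30

Maximum subarray: [18, -4, 16]
Maximum sum: 30

The maximum subarray is [18, -4, 16] with sum 30. This subarray runs from index 6 to index 8.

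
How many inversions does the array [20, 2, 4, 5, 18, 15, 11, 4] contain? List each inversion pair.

Finding inversions in [20, 2, 4, 5, 18, 15, 11, 4]:

(0, 1): arr[0]=20 > arr[1]=2
(0, 2): arr[0]=20 > arr[2]=4
(0, 3): arr[0]=20 > arr[3]=5
(0, 4): arr[0]=20 > arr[4]=18
(0, 5): arr[0]=20 > arr[5]=15
(0, 6): arr[0]=20 > arr[6]=11
(0, 7): arr[0]=20 > arr[7]=4
(3, 7): arr[3]=5 > arr[7]=4
(4, 5): arr[4]=18 > arr[5]=15
(4, 6): arr[4]=18 > arr[6]=11
(4, 7): arr[4]=18 > arr[7]=4
(5, 6): arr[5]=15 > arr[6]=11
(5, 7): arr[5]=15 > arr[7]=4
(6, 7): arr[6]=11 > arr[7]=4

Total inversions: 14

The array has 14 inversion(s): (0,1), (0,2), (0,3), (0,4), (0,5), (0,6), (0,7), (3,7), (4,5), (4,6), (4,7), (5,6), (5,7), (6,7). Each pair (i,j) satisfies i < j and arr[i] > arr[j].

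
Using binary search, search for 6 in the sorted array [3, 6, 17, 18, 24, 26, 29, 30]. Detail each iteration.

Binary search for 6 in [3, 6, 17, 18, 24, 26, 29, 30]:

lo=0, hi=7, mid=3, arr[mid]=18 -> 18 > 6, search left half
lo=0, hi=2, mid=1, arr[mid]=6 -> Found target at index 1!

Binary search finds 6 at index 1 after 2 comparisons. The search repeatedly halves the search space by comparing with the middle element.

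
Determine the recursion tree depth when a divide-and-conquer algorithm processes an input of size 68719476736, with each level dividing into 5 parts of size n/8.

For divide and conquer with division factor 8:

Problem sizes at each level:
Level 0: 68719476736
Level 1: 8589934592
Level 2: 1073741824
Level 3: 134217728
Level 4: 16777216
Level 5: 2097152
Level 6: 262144
Level 7: 32768
Level 8: 4096
Level 9: 512
Level 10: 64
Level 11: 8
Level 12: 1

The root is level 0 and the size-1 base case is level 12 (the tree spans levels 0 through 12, i.e. 13 levels counting the root), so the depth is the number of divisions: log_8(68719476736) = 12

The recursion tree depth is log_8(68719476736) = 12. At each level, the problem size is divided by 8, so it takes 12 divisions to reduce to a base case of size 1. The algorithm makes 5 recursive calls at each level.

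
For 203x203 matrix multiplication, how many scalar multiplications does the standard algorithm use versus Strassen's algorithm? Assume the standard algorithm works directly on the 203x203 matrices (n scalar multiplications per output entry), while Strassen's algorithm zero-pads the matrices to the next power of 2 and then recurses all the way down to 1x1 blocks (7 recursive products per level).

Matrix multiplication for 203x203 matrices:

Strassen's algorithm requires power-of-2 dimensions. Pad 203x203 to 256x256 (next power of 2).

Standard algorithm: 203^3 = 8365427 multiplications
Strassen's algorithm: 7^(log2(256)) = 7^8 = 5764801 multiplications
Savings: 8365427 - 5764801 = 2600626 multiplications

Standard: 8365427 multiplications (203^3). Strassen: 5764801 multiplications (7^8, after padding to 256x256). Strassen reduces 8 recursive multiplications to 7 at each level.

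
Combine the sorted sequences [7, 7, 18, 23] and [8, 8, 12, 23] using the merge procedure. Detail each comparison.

Merging process:

Compare 7 vs 8: take 7 from left. Merged: [7]
Compare 7 vs 8: take 7 from left. Merged: [7, 7]
Compare 18 vs 8: take 8 from right. Merged: [7, 7, 8]
Compare 18 vs 8: take 8 from right. Merged: [7, 7, 8, 8]
Compare 18 vs 12: take 12 from right. Merged: [7, 7, 8, 8, 12]
Compare 18 vs 23: take 18 from left. Merged: [7, 7, 8, 8, 12, 18]
Compare 23 vs 23: take 23 from left. Merged: [7, 7, 8, 8, 12, 18, 23]
Append remaining from right: [23]. Merged: [7, 7, 8, 8, 12, 18, 23, 23]

Final merged array: [7, 7, 8, 8, 12, 18, 23, 23]
Total comparisons: 7

The merged array is [7, 7, 8, 8, 12, 18, 23, 23], requiring 7 comparisons. The merge step runs in O(n) time where n is the total number of elements.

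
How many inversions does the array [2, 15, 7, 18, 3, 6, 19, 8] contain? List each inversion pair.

Finding inversions in [2, 15, 7, 18, 3, 6, 19, 8]:

(1, 2): arr[1]=15 > arr[2]=7
(1, 4): arr[1]=15 > arr[4]=3
(1, 5): arr[1]=15 > arr[5]=6
(1, 7): arr[1]=15 > arr[7]=8
(2, 4): arr[2]=7 > arr[4]=3
(2, 5): arr[2]=7 > arr[5]=6
(3, 4): arr[3]=18 > arr[4]=3
(3, 5): arr[3]=18 > arr[5]=6
(3, 7): arr[3]=18 > arr[7]=8
(6, 7): arr[6]=19 > arr[7]=8

Total inversions: 10

The array has 10 inversion(s): (1,2), (1,4), (1,5), (1,7), (2,4), (2,5), (3,4), (3,5), (3,7), (6,7). Each pair (i,j) satisfies i < j and arr[i] > arr[j].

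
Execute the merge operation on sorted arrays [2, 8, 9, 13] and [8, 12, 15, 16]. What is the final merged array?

Merging process:

Compare 2 vs 8: take 2 from left. Merged: [2]
Compare 8 vs 8: take 8 from left. Merged: [2, 8]
Compare 9 vs 8: take 8 from right. Merged: [2, 8, 8]
Compare 9 vs 12: take 9 from left. Merged: [2, 8, 8, 9]
Compare 13 vs 12: take 12 from right. Merged: [2, 8, 8, 9, 12]
Compare 13 vs 15: take 13 from left. Merged: [2, 8, 8, 9, 12, 13]
Append remaining from right: [15, 16]. Merged: [2, 8, 8, 9, 12, 13, 15, 16]

Final merged array: [2, 8, 8, 9, 12, 13, 15, 16]
Total comparisons: 6

The merged array is [2, 8, 8, 9, 12, 13, 15, 16], requiring 6 comparisons. The merge step runs in O(n) time where n is the total number of elements.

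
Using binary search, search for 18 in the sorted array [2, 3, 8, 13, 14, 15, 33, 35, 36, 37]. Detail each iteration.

Binary search for 18 in [2, 3, 8, 13, 14, 15, 33, 35, 36, 37]:

lo=0, hi=9, mid=4, arr[mid]=14 -> 14 < 18, search right half
lo=5, hi=9, mid=7, arr[mid]=35 -> 35 > 18, search left half
lo=5, hi=6, mid=5, arr[mid]=15 -> 15 < 18, search right half
lo=6, hi=6, mid=6, arr[mid]=33 -> 33 > 18, search left half
lo=6 > hi=5, target 18 not found

Binary search determines that 18 is not in the array after 4 comparisons. The search space was exhausted without finding the target.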